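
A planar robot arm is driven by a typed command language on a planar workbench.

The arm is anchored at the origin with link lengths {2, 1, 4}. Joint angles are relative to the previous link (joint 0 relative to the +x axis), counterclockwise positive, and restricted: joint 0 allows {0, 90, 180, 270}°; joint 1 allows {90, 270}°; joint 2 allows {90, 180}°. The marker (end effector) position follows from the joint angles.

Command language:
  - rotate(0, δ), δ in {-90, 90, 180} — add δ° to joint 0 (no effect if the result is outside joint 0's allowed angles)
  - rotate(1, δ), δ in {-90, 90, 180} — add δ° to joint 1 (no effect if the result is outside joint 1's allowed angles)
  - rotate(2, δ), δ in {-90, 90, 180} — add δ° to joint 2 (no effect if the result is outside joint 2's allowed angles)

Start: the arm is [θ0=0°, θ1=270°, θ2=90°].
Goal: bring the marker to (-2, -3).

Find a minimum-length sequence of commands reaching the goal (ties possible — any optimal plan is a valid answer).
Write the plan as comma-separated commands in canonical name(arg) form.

rotate(2, 90), rotate(0, 180)

initial: [θ0=0°, θ1=270°, θ2=90°]
[1] after rotate(2, 90): [θ0=0°, θ1=270°, θ2=180°]
[2] after rotate(0, 180): [θ0=180°, θ1=270°, θ2=180°]
shorter routes all fall short; 2 is best.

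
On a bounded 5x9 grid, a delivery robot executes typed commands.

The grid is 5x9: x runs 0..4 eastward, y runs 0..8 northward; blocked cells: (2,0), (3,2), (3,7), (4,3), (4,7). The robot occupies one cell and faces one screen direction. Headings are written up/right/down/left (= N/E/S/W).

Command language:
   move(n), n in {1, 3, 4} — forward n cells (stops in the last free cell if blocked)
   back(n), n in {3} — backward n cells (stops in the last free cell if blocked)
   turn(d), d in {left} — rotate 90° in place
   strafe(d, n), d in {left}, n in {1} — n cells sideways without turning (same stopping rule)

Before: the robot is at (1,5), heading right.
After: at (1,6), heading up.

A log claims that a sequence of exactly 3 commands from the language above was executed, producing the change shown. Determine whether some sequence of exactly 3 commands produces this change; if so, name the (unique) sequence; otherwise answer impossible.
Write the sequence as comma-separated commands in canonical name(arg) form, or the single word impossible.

turn(left), back(3), move(4)

key: position moved to (1,6) AND the heading swung to N — translation plus rotation needed
from: at (1,5), heading right
t=1 turn(left) ⇒ at (1,5), heading up
t=2 back(3) ⇒ at (1,2), heading up
t=3 move(4) ⇒ at (1,6), heading up
no rival 3-sequence matches.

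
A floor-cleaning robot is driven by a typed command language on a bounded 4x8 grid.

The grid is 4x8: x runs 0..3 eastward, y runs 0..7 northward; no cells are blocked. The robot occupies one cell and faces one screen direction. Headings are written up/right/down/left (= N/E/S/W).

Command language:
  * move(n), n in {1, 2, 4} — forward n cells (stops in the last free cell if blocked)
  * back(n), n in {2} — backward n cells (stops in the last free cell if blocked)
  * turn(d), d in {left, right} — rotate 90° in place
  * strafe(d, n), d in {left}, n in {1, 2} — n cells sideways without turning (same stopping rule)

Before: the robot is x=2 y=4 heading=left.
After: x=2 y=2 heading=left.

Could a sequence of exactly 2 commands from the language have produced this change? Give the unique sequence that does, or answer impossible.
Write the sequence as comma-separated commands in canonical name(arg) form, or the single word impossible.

strafe(left, 1), strafe(left, 1)

key: heading stays W — no command in the sequence turns
from: x=2 y=4 heading=left
[1] after strafe(left, 1): x=2 y=3 heading=left
[2] after strafe(left, 1): x=2 y=2 heading=left
no other 2-command option fits: unique.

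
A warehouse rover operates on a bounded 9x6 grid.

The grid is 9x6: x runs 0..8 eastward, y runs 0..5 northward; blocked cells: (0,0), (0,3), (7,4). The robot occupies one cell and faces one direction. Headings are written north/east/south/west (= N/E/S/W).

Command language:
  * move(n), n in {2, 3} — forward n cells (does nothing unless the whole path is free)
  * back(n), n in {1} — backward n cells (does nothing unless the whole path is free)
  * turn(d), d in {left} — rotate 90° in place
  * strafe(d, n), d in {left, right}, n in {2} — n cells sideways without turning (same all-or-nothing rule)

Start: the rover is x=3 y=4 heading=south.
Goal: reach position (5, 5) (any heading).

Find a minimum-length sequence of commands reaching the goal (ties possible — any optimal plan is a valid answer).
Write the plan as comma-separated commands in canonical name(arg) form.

initial: x=3 y=4 heading=south
t=1 strafe(left, 2) ⇒ x=5 y=4 heading=south
t=2 back(1) ⇒ x=5 y=5 heading=south
shorter routes all fall short; 2 is best.

strafe(left, 2), back(1)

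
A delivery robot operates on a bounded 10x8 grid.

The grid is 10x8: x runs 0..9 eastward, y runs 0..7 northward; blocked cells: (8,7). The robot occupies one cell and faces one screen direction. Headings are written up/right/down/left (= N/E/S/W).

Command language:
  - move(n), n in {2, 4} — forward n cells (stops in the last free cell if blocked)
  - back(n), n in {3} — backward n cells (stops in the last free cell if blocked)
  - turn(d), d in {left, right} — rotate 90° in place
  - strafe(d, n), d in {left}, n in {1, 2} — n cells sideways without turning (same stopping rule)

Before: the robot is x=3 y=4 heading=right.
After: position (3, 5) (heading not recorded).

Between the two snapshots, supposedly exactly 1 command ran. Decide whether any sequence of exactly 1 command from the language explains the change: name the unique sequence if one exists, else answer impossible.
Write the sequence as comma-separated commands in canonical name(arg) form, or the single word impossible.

from: x=3 y=4 heading=right
step 1 (strafe(left, 1)): x=3 y=5 heading=right
all 7 alternatives checked — unique.

strafe(left, 1)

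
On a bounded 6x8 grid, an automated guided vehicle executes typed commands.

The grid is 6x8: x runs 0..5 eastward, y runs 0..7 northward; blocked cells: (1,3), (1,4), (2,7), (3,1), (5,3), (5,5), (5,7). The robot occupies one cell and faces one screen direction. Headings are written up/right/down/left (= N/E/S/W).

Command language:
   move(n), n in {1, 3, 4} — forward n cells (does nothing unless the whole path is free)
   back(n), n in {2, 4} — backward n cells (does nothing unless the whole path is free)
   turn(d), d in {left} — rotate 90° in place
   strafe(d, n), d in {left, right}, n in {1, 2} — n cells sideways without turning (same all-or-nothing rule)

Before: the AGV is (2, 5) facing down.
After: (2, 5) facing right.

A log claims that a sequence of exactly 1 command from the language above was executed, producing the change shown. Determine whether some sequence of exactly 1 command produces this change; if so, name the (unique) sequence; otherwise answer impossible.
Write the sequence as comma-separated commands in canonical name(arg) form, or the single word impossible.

key: parked at (2,5) the whole time — nothing moves the robot
t0: (2, 5) facing down
t=1 turn(left) ⇒ (2, 5) facing right
no other 1-command option fits: unique.

turn(left)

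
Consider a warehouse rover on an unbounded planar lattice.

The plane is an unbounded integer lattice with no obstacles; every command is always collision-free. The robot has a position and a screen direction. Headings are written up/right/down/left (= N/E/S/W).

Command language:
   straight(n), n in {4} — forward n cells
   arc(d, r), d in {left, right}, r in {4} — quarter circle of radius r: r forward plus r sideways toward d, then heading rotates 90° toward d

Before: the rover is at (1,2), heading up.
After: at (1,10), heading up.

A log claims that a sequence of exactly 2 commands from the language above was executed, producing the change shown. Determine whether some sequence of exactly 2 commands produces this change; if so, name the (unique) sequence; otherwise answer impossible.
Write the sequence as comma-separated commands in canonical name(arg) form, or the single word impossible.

key: heading stays N — no command in the sequence turns
initial: at (1,2), heading up
[1] after straight(4): at (1,6), heading up
[2] after straight(4): at (1,10), heading up
no rival 2-sequence matches.

straight(4), straight(4)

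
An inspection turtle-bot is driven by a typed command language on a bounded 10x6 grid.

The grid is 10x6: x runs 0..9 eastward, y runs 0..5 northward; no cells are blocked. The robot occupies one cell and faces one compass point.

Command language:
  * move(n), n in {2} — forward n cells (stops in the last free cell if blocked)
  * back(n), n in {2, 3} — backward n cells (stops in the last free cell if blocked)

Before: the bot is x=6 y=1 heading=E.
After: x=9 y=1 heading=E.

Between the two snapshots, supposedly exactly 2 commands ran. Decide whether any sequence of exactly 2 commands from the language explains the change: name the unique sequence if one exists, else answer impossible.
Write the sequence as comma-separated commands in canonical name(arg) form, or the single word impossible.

key: still facing E at the end — nothing in the sequence rotates
start: x=6 y=1 heading=E
step 1 (move(2)): x=8 y=1 heading=E
step 2 (move(2)): x=9 y=1 heading=E
no rival 2-sequence matches.

move(2), move(2)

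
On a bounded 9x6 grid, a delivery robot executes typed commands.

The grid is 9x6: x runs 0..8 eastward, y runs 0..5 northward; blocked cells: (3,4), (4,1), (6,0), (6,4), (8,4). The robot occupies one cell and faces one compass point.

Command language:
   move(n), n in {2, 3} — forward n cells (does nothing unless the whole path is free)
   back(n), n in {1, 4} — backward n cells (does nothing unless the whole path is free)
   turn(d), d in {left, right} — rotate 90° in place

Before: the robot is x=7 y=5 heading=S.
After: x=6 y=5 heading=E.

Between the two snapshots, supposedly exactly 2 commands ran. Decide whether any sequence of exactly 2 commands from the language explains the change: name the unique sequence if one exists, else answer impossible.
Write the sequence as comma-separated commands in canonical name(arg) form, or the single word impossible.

turn(left), back(1)

key: position moved to (6,5) AND the heading swung to E — translation plus rotation needed
initial: x=7 y=5 heading=S
step 1 (turn(left)): x=7 y=5 heading=E
step 2 (back(1)): x=6 y=5 heading=E
uniquely the one of 36 2-step routes that fits.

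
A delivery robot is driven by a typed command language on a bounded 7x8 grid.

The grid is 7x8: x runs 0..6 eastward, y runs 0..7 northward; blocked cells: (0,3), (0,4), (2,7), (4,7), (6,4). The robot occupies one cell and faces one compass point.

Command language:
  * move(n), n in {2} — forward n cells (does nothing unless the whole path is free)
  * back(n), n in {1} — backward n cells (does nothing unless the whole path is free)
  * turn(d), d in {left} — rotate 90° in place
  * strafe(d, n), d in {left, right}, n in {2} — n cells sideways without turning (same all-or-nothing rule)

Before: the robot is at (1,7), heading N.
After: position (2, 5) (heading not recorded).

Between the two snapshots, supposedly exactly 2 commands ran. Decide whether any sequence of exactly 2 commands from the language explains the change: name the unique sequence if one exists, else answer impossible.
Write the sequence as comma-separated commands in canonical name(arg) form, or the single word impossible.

impossible

every 2-command combo misses the target.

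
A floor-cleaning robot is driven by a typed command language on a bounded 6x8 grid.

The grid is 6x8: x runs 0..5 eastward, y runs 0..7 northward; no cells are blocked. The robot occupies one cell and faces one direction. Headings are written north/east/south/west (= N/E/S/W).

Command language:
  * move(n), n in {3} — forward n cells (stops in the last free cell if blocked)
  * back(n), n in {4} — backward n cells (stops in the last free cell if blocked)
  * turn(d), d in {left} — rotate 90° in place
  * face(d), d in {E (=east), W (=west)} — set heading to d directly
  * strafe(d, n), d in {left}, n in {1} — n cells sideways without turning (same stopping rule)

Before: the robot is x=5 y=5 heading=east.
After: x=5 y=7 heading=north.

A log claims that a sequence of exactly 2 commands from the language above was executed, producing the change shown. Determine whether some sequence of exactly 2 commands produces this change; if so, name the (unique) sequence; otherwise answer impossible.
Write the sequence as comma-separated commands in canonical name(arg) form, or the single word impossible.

turn(left), move(3)

key: running move(3) before turn(left) would end elsewhere — order is forced
start: x=5 y=5 heading=east
1. turn(left) → x=5 y=5 heading=north
2. move(3) → x=5 y=7 heading=north
uniquely the one of 36 2-step routes that fits.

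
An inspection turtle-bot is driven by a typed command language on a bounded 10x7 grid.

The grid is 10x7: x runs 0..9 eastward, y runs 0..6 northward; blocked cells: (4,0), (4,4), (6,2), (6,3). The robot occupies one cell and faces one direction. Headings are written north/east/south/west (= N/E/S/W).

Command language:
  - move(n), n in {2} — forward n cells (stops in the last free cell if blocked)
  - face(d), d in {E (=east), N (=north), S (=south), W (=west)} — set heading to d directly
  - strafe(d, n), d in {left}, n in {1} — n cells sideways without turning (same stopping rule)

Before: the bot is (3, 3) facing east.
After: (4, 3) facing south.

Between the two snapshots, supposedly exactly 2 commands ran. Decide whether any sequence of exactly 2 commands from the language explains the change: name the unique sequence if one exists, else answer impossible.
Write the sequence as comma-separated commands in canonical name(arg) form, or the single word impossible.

face(S), strafe(left, 1)

key: cell and facing (now S) both changed — the 2 commands mix motion and turning
begin: (3, 3) facing east
1. face(S) → (3, 3) facing south
2. strafe(left, 1) → (4, 3) facing south
no rival 2-sequence matches.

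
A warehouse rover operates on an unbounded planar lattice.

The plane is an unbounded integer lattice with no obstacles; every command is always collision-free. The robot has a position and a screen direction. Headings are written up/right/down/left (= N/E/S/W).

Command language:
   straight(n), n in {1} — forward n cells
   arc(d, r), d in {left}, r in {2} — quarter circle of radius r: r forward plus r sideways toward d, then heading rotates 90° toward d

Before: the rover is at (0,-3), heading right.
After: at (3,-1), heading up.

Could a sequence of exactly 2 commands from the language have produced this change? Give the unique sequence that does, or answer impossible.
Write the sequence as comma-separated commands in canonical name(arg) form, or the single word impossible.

straight(1), arc(left, 2)

key: cell and facing (now N) both changed — the 2 commands mix motion and turning
t0: at (0,-3), heading right
step 1 (straight(1)): at (1,-3), heading right
step 2 (arc(left, 2)): at (3,-1), heading up
no other 2-command option fits: unique.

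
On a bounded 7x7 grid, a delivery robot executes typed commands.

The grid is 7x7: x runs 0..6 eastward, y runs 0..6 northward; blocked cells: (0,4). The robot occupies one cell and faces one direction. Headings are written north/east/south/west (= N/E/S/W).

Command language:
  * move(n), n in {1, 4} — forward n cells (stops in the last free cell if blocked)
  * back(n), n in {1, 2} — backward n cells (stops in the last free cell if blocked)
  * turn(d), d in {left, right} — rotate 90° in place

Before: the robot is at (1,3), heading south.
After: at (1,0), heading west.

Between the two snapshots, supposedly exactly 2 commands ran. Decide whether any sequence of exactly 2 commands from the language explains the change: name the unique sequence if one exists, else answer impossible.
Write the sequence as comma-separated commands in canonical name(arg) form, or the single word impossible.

key: order matters: swapping move(4) and turn(right) lands elsewhere
t0: at (1,3), heading south
[1] after move(4): at (1,0), heading south
[2] after turn(right): at (1,0), heading west
no rival 2-sequence matches.

move(4), turn(right)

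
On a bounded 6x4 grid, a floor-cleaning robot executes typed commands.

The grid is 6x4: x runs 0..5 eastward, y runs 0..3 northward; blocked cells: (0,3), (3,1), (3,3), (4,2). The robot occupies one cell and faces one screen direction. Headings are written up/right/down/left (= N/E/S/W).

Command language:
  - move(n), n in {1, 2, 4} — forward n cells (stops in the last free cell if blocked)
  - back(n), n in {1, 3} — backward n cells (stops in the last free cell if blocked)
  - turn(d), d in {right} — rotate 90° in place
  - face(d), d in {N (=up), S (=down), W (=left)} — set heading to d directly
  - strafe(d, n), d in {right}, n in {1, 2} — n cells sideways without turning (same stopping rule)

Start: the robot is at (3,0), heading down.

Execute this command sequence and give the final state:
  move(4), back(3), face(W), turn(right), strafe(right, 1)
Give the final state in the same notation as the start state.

at (4,0), heading up

t0: at (3,0), heading down
[1] after move(4): at (3,0), heading down
[2] after back(3): at (3,0), heading down
[3] after face(W): at (3,0), heading left
[4] after turn(right): at (3,0), heading up
[5] after strafe(right, 1): at (4,0), heading up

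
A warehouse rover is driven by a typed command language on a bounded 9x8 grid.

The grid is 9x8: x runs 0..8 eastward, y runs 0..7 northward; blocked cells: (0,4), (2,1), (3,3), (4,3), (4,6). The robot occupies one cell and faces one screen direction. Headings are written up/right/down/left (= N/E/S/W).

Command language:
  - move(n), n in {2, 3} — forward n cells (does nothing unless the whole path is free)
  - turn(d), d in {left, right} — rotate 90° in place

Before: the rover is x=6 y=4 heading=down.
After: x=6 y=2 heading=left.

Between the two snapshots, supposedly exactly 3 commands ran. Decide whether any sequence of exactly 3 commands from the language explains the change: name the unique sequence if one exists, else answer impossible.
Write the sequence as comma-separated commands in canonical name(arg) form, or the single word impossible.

key: running turn(right) before move(2) would end elsewhere — order is forced
initial: x=6 y=4 heading=down
1. move(2) → x=6 y=2 heading=down
2. move(3) → x=6 y=2 heading=down
3. turn(right) → x=6 y=2 heading=left
all 64 alternatives checked — unique.

move(2), move(3), turn(right)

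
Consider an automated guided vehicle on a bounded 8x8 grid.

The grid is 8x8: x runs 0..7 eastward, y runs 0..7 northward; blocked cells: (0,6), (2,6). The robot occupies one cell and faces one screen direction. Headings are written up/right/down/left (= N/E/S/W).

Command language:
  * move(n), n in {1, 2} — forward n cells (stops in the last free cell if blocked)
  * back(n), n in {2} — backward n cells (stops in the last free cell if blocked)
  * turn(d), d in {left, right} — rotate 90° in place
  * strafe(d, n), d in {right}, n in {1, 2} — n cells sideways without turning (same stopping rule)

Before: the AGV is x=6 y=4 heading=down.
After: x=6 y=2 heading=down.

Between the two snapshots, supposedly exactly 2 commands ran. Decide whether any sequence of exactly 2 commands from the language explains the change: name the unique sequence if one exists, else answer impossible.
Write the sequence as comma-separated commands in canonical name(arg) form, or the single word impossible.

move(1), move(1)

key: heading stays S — no command in the sequence turns
from: x=6 y=4 heading=down
t=1 move(1) ⇒ x=6 y=3 heading=down
t=2 move(1) ⇒ x=6 y=2 heading=down
all 49 alternatives checked — unique.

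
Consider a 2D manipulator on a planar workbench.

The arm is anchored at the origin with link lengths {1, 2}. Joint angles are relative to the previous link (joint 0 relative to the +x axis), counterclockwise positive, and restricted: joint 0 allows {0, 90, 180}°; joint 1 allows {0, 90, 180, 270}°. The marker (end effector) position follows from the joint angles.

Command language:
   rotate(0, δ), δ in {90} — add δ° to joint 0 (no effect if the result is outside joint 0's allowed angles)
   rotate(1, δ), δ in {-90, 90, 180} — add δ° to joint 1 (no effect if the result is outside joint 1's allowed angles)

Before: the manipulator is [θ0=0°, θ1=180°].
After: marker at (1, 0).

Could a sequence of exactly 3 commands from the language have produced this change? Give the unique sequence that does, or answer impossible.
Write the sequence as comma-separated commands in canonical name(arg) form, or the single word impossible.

initial: [θ0=0°, θ1=180°]
1. rotate(0, 90) → [θ0=90°, θ1=180°]
2. rotate(0, 90) → [θ0=180°, θ1=180°]
3. rotate(0, 90) → [θ0=180°, θ1=180°]
uniquely the one of 64 3-step routes that fits.

rotate(0, 90), rotate(0, 90), rotate(0, 90)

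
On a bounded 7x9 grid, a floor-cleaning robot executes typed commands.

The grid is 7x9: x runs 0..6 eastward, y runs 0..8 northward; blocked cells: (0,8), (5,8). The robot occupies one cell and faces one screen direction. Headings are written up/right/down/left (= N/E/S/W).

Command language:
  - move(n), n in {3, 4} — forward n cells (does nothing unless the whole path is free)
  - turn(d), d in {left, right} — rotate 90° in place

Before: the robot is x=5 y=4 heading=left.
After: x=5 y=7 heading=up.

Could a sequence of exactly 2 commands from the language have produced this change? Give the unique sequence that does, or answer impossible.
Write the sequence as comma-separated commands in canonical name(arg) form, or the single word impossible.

turn(right), move(3)

key: running move(3) before turn(right) would end elsewhere — order is forced
initial: x=5 y=4 heading=left
1. turn(right) → x=5 y=4 heading=up
2. move(3) → x=5 y=7 heading=up
all 16 alternatives checked — unique.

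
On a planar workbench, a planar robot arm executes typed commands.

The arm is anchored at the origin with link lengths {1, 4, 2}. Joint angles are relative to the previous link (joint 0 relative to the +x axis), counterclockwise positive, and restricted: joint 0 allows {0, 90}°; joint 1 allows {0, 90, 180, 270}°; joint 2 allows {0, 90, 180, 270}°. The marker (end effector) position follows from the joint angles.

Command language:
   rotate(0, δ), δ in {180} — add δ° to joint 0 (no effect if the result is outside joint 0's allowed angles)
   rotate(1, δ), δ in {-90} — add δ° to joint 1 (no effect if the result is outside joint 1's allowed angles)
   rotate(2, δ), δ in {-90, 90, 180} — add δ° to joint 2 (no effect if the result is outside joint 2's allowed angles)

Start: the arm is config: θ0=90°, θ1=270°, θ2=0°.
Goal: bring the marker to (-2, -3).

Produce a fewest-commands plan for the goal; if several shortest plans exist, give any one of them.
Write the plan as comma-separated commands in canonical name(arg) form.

begin: config: θ0=90°, θ1=270°, θ2=0°
[1] after rotate(1, -90): config: θ0=90°, θ1=180°, θ2=0°
[2] after rotate(2, -90): config: θ0=90°, θ1=180°, θ2=270°
no 1-step plan works, so 2 is optimal.

rotate(1, -90), rotate(2, -90)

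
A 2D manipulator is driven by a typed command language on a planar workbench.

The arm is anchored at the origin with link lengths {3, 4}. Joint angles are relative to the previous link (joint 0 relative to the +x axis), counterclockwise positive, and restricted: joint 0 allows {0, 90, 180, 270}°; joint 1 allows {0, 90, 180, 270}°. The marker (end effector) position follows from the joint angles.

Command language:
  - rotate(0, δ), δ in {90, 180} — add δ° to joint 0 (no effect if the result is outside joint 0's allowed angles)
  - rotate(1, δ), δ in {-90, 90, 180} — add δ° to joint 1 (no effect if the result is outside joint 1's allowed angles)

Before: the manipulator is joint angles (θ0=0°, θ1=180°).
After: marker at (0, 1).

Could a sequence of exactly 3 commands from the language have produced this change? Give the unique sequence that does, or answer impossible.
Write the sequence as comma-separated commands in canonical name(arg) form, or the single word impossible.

start: joint angles (θ0=0°, θ1=180°)
[1] after rotate(0, 90): joint angles (θ0=90°, θ1=180°)
[2] after rotate(0, 90): joint angles (θ0=180°, θ1=180°)
[3] after rotate(0, 90): joint angles (θ0=270°, θ1=180°)
uniquely the one of 125 3-step routes that fits.

rotate(0, 90), rotate(0, 90), rotate(0, 90)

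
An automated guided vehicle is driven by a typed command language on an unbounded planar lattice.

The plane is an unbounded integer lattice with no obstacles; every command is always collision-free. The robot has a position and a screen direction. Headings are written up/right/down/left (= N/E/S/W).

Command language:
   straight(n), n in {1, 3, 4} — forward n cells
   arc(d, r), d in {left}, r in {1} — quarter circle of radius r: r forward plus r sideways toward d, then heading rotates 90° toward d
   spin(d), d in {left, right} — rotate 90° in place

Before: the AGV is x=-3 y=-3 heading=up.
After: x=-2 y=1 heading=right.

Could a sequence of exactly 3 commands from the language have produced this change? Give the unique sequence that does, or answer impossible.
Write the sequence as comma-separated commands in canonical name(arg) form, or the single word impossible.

key: cell and facing (now E) both changed — the 3 commands mix motion and turning
from: x=-3 y=-3 heading=up
t=1 straight(4) ⇒ x=-3 y=1 heading=up
t=2 spin(right) ⇒ x=-3 y=1 heading=right
t=3 straight(1) ⇒ x=-2 y=1 heading=right
uniquely the one of 216 3-step routes that fits.

straight(4), spin(right), straight(1)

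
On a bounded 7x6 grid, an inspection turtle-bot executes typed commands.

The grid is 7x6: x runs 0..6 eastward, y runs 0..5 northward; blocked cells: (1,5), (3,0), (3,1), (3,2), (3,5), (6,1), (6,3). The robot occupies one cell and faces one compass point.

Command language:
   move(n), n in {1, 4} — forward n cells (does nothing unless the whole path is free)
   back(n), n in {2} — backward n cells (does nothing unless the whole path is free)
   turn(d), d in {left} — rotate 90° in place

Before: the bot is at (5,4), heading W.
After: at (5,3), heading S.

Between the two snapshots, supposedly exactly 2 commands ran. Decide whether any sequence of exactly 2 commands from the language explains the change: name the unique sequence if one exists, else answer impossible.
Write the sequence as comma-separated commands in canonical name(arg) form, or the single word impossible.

turn(left), move(1)

key: cell and facing (now S) both changed — the 2 commands mix motion and turning
initial: at (5,4), heading W
step 1 (turn(left)): at (5,4), heading S
step 2 (move(1)): at (5,3), heading S
no rival 2-sequence matches.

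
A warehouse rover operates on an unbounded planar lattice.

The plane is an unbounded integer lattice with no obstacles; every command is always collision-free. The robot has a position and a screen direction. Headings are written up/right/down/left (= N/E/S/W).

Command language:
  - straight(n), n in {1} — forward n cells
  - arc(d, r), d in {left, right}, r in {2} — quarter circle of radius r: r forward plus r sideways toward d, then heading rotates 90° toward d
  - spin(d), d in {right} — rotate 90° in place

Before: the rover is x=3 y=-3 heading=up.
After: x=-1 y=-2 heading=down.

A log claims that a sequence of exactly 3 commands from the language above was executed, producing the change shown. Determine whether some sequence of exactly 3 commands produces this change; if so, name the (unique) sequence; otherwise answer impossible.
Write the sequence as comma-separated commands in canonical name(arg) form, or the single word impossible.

straight(1), arc(left, 2), arc(left, 2)

key: order matters: swapping straight(1) and arc(left, 2) lands elsewhere
initial: x=3 y=-3 heading=up
step 1 (straight(1)): x=3 y=-2 heading=up
step 2 (arc(left, 2)): x=1 y=0 heading=left
step 3 (arc(left, 2)): x=-1 y=-2 heading=down
uniquely the one of 64 3-step routes that fits.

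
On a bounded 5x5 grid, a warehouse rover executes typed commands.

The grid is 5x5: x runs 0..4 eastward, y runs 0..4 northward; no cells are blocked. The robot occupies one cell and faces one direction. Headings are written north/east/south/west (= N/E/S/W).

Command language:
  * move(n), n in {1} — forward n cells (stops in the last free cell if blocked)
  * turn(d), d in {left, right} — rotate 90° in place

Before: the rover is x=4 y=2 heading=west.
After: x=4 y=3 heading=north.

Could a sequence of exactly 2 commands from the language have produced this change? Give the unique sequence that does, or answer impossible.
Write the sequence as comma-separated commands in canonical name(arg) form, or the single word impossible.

turn(right), move(1)

key: running move(1) before turn(right) would end elsewhere — order is forced
begin: x=4 y=2 heading=west
step 1 (turn(right)): x=4 y=2 heading=north
step 2 (move(1)): x=4 y=3 heading=north
uniquely the one of 9 2-step routes that fits.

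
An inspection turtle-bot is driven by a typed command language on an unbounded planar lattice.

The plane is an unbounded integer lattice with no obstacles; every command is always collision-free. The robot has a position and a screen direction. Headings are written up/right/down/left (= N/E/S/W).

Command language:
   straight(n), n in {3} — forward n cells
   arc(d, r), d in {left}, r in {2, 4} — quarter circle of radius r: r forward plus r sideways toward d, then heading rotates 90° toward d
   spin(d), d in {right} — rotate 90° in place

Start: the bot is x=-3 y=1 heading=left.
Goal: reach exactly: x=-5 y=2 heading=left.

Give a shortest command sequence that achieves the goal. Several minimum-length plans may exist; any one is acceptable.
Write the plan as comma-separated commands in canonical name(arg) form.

arc(left, 4), arc(left, 4), arc(left, 2), straight(3), arc(left, 4)

start: x=-3 y=1 heading=left
1. arc(left, 4) → x=-7 y=-3 heading=down
2. arc(left, 4) → x=-3 y=-7 heading=right
3. arc(left, 2) → x=-1 y=-5 heading=up
4. straight(3) → x=-1 y=-2 heading=up
5. arc(left, 4) → x=-5 y=2 heading=left
nothing shorter than 5 reaches the goal.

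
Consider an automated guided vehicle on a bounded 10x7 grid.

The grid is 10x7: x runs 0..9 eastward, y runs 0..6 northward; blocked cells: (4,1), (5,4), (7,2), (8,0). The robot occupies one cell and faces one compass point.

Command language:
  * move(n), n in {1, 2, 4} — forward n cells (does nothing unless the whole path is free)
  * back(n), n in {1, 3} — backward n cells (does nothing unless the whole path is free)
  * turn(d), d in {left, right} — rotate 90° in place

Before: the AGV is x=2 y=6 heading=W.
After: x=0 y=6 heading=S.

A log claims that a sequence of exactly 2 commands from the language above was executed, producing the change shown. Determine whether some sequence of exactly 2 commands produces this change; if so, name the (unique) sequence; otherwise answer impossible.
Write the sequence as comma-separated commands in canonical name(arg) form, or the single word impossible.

move(2), turn(left)

key: position moved to (0,6) AND the heading swung to S — translation plus rotation needed
from: x=2 y=6 heading=W
step 1 (move(2)): x=0 y=6 heading=W
step 2 (turn(left)): x=0 y=6 heading=S
no other 2-command option fits: unique.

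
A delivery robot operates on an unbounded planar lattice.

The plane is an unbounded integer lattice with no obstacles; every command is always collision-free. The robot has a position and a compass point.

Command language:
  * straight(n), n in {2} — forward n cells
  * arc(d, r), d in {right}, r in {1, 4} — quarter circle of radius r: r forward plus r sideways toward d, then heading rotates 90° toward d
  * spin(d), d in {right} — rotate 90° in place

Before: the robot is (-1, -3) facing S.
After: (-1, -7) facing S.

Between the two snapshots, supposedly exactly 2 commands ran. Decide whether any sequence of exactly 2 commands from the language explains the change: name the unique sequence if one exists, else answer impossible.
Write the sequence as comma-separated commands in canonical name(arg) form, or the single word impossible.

straight(2), straight(2)

key: still facing S at the end — nothing in the sequence rotates
start: (-1, -3) facing S
[1] after straight(2): (-1, -5) facing S
[2] after straight(2): (-1, -7) facing S
all 16 alternatives checked — unique.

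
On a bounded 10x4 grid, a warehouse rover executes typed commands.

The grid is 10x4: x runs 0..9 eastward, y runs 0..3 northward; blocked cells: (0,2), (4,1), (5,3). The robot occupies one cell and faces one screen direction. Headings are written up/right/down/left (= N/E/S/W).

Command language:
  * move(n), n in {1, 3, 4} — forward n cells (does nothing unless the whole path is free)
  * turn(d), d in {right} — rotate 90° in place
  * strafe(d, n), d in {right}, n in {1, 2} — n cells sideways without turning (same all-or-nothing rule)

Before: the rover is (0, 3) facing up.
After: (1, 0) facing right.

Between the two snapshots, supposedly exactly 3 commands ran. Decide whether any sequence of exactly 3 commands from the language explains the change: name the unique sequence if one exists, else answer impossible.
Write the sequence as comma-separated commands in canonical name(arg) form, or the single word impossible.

impossible

no 3-step route produces this change.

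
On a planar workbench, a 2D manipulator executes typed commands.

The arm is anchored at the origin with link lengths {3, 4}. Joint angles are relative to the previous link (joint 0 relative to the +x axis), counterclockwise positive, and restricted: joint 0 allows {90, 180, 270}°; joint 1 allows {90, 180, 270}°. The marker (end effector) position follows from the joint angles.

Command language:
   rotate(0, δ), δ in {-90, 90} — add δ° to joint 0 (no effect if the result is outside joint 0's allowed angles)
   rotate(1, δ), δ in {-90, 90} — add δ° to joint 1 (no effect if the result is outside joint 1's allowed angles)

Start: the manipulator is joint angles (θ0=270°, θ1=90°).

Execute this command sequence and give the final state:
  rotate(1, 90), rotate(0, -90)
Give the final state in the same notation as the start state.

start: joint angles (θ0=270°, θ1=90°)
1. rotate(1, 90) → joint angles (θ0=270°, θ1=180°)
2. rotate(0, -90) → joint angles (θ0=180°, θ1=180°)

joint angles (θ0=180°, θ1=180°)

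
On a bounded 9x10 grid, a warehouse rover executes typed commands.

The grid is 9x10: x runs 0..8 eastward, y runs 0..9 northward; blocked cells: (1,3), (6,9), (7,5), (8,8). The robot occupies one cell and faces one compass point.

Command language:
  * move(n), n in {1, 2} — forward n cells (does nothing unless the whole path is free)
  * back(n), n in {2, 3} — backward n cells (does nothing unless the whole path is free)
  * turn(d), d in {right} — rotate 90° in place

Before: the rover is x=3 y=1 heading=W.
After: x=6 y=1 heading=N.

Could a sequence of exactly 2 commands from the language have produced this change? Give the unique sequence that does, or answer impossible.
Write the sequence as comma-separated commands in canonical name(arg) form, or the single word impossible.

key: running turn(right) before back(3) would end elsewhere — order is forced
initial: x=3 y=1 heading=W
t=1 back(3) ⇒ x=6 y=1 heading=W
t=2 turn(right) ⇒ x=6 y=1 heading=N
no rival 2-sequence matches.

back(3), turn(right)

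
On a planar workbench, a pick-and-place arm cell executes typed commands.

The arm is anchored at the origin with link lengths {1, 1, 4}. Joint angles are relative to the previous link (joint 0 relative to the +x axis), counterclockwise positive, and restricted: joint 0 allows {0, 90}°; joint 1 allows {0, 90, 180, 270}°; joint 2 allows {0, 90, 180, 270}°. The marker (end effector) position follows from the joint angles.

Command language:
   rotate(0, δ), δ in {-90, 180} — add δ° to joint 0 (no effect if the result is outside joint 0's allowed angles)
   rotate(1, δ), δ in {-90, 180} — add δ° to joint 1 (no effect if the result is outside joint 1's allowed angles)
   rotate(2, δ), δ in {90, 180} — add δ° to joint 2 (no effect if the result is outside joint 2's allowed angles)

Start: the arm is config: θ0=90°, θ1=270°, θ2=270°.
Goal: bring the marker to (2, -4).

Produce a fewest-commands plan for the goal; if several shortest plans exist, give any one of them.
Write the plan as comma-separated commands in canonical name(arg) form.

initial: config: θ0=90°, θ1=270°, θ2=270°
1. rotate(0, -90) → config: θ0=0°, θ1=270°, θ2=270°
2. rotate(1, -90) → config: θ0=0°, θ1=180°, θ2=270°
3. rotate(1, 180) → config: θ0=0°, θ1=0°, θ2=270°
nothing shorter than 3 reaches the goal.

rotate(0, -90), rotate(1, -90), rotate(1, 180)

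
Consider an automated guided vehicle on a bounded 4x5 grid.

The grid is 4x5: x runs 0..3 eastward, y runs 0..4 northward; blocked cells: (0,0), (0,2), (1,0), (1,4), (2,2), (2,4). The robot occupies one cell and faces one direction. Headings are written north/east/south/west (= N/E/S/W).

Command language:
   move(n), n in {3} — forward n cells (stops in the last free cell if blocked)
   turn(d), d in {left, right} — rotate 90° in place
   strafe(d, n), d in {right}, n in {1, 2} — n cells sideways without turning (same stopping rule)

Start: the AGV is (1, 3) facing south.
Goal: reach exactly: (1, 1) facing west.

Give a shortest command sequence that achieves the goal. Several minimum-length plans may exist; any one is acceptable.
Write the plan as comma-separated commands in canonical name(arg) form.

initial: (1, 3) facing south
step 1 (move(3)): (1, 1) facing south
step 2 (turn(right)): (1, 1) facing west
shorter routes all fall short; 2 is best.

move(3), turn(right)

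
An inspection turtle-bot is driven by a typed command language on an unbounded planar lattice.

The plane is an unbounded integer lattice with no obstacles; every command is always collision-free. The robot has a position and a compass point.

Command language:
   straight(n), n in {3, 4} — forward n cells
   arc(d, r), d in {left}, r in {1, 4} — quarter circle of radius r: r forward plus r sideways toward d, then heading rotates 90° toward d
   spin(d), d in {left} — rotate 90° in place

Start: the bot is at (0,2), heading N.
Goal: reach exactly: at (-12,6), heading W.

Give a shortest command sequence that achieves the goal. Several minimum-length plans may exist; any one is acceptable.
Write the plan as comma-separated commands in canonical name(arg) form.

arc(left, 4), straight(4), straight(4)

initial: at (0,2), heading N
t=1 arc(left, 4) ⇒ at (-4,6), heading W
t=2 straight(4) ⇒ at (-8,6), heading W
t=3 straight(4) ⇒ at (-12,6), heading W
minimal: 3 command(s), checked below 3.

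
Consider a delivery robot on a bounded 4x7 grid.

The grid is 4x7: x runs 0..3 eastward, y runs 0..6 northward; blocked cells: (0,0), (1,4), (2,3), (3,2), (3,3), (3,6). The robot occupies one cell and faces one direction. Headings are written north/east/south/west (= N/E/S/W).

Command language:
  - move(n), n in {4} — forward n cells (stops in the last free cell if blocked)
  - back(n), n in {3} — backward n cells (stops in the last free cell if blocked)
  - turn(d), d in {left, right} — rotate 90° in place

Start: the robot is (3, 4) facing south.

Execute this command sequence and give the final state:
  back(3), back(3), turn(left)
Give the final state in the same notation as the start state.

(3, 5) facing east

start: (3, 4) facing south
t=1 back(3) ⇒ (3, 5) facing south
t=2 back(3) ⇒ (3, 5) facing south
t=3 turn(left) ⇒ (3, 5) facing east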